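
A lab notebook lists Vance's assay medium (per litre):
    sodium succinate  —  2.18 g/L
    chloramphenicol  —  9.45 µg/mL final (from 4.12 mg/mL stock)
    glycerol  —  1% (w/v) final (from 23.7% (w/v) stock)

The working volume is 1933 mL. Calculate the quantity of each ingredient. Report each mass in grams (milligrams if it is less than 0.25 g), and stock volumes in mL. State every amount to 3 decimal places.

sodium succinate 4.214 g; chloramphenicol 4.434 mL; glycerol 81.561 mL

Scale factor relative to 1 L: 1.933.
sodium succinate: 2.18 g/L × 1.933 L = 4.214 g
chloramphenicol: C1V1 = C2V2 → 9.45 µg/mL × 1933 mL ÷ 4120 µg/mL = 4.434 mL
glycerol: C1V1 = C2V2 → 1% ÷ 23.7% × 1933 mL = 81.561 mL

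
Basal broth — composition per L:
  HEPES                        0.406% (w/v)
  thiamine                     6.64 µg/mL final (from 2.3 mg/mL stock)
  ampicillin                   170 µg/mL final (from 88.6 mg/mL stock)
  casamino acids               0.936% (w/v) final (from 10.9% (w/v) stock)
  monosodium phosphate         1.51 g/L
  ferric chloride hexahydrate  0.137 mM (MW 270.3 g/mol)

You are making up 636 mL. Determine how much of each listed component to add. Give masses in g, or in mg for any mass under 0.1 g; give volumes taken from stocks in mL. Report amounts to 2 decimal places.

Working volume: 636 mL = 0.636 L.
HEPES: 0.406 g per 100 mL × 636 mL ÷ 100 = 2.58 g
thiamine: C1V1 = C2V2 → 6.64 µg/mL × 636 mL ÷ 2300 µg/mL = 1.84 mL
ampicillin: V = C2·V2/C1 = 170 µg/mL × 636 mL ÷ 88600 µg/mL = 1.22 mL
casamino acids: C1V1 = C2V2 → 0.936% ÷ 10.9% × 636 mL = 54.61 mL
monosodium phosphate: 1.51 g/L × 0.636 L = 0.96 g
ferric chloride hexahydrate: 0.137 mmol/L × 270.3 mg/mmol × 0.636 L = 23.55 mg

HEPES 2.58 g; thiamine 1.84 mL; ampicillin 1.22 mL; casamino acids 54.61 mL; monosodium phosphate 0.96 g; ferric chloride hexahydrate 23.55 mg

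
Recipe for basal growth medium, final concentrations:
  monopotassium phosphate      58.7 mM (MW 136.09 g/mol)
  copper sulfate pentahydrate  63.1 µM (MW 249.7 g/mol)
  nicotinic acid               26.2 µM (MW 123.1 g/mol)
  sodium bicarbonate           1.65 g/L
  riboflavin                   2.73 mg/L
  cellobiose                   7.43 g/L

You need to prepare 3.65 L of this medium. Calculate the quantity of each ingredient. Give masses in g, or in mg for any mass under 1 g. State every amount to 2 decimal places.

monopotassium phosphate 29.16 g; copper sulfate pentahydrate 57.51 mg; nicotinic acid 11.77 mg; sodium bicarbonate 6.02 g; riboflavin 9.96 mg; cellobiose 27.12 g

Scale factor relative to 1 L: 3.65.
monopotassium phosphate: 58.7 mmol/L × 136.09 g/mol × 3.65 L ÷ 1000 = 29.16 g
copper sulfate pentahydrate: 63.1 µmol/L × 249.7 g/mol × 3.65 L ÷ 1000 = 57.51 mg
nicotinic acid: 26.2 µmol/L × 123.1 g/mol × 3.65 L ÷ 1000 = 11.77 mg
sodium bicarbonate: 1.65 g/L × 3.65 L = 6.02 g
riboflavin: 2.73 mg/L × 3.65 L = 9.96 mg
cellobiose: 7.43 g/L × 3.65 L = 27.12 g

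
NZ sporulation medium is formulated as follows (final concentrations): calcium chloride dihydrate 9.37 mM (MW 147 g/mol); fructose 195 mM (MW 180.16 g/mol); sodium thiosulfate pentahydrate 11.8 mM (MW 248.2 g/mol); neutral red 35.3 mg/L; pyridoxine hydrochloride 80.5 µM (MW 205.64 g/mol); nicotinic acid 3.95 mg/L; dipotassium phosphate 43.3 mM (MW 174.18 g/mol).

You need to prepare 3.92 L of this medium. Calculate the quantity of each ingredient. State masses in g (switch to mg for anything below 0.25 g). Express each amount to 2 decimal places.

Scale factor relative to 1 L: 3.92.
calcium chloride dihydrate: 9.37 mmol/L × 147 g/mol × 3.92 L ÷ 1000 = 5.40 g
fructose: 195 mmol/L × 180.16 g/mol × 3.92 L ÷ 1000 = 137.71 g
sodium thiosulfate pentahydrate: 11.8 mmol/L × 248.2 g/mol × 3.92 L ÷ 1000 = 11.48 g
neutral red: 35.3 mg/L × 3.92 L = 138.38 mg
pyridoxine hydrochloride: 80.5 µmol/L × 205.64 g/mol × 3.92 L ÷ 1000 = 64.89 mg
nicotinic acid: 3.95 mg/L × 3.92 L = 15.48 mg
dipotassium phosphate: 43.3 mmol/L × 174.18 g/mol × 3.92 L ÷ 1000 = 29.56 g

calcium chloride dihydrate 5.40 g; fructose 137.71 g; sodium thiosulfate pentahydrate 11.48 g; neutral red 138.38 mg; pyridoxine hydrochloride 64.89 mg; nicotinic acid 15.48 mg; dipotassium phosphate 29.56 g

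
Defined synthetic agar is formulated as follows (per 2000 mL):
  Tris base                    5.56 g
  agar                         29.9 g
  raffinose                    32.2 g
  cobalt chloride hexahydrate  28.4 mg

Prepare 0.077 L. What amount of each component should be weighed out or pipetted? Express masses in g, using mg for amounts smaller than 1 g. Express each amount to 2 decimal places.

Tris base 214.06 mg; agar 1.15 g; raffinose 1.24 g; cobalt chloride hexahydrate 1.09 mg

Ratio of target to recipe volume: 77 / 2000 = 0.0385.
Tris base: 5.56 g × (77 mL / 2000 mL) = 0.21406 g = 214.06 mg
agar: 29.9 g × (77 mL / 2000 mL) = 1.15 g
raffinose: 32.2 g × (77 mL / 2000 mL) = 1.24 g
cobalt chloride hexahydrate: 28.4 mg × (77 mL / 2000 mL) = 1.09 mg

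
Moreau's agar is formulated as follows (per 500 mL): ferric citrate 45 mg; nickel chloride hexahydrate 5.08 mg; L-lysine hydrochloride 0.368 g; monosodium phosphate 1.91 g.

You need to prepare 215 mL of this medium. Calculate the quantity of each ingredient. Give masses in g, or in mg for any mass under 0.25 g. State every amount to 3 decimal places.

Scale factor = 215 mL / 500 mL = 0.43.
ferric citrate: 45 mg × (215 mL / 500 mL) = 19.350 mg
nickel chloride hexahydrate: 5.08 mg × (215 mL / 500 mL) = 2.184 mg
L-lysine hydrochloride: 0.368 g × (215 mL / 500 mL) = 0.15824 g = 158.240 mg
monosodium phosphate: 1.91 g × (215 mL / 500 mL) = 0.821 g

ferric citrate 19.350 mg; nickel chloride hexahydrate 2.184 mg; L-lysine hydrochloride 158.240 mg; monosodium phosphate 0.821 g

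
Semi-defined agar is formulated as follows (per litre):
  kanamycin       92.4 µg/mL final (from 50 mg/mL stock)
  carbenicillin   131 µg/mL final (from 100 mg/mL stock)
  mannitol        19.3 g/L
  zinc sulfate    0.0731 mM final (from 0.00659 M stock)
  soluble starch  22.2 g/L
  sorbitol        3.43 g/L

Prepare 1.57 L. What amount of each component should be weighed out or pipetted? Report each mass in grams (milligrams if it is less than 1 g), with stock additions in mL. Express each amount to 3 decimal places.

Working volume: 1.57 L.
kanamycin: dilute stock: 92.4 µg/mL × 1570 mL ÷ 50000 µg/mL = 2.901 mL
carbenicillin: V = C2·V2/C1 = 131 µg/mL × 1570 mL ÷ 100000 µg/mL = 2.057 mL
mannitol: 19.3 g/L × 1.57 L = 30.301 g
zinc sulfate: C1V1 = C2V2 → 0.0731 mM × 1570 mL ÷ 6.59 mM = 17.415 mL
soluble starch: 22.2 g/L × 1.57 L = 34.854 g
sorbitol: 3.43 g/L × 1.57 L = 5.385 g

kanamycin 2.901 mL; carbenicillin 2.057 mL; mannitol 30.301 g; zinc sulfate 17.415 mL; soluble starch 34.854 g; sorbitol 5.385 g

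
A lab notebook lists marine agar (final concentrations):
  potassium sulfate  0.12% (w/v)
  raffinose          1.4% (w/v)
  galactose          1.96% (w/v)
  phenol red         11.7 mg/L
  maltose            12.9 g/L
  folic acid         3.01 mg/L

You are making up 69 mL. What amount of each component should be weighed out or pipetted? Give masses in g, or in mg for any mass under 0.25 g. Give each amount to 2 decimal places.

potassium sulfate 82.80 mg; raffinose 0.97 g; galactose 1.35 g; phenol red 0.81 mg; maltose 0.89 g; folic acid 0.21 mg

Scale factor relative to 1 L: 0.069.
potassium sulfate: 0.12% w/v = 1.2 g/L → 1.2 × 0.069 L = 0.0828 g = 82.80 mg
raffinose: 1.4% w/v = 14 g/L → 14 × 0.069 L = 0.97 g
galactose: 1.96% w/v = 19.6 g/L → 19.6 × 0.069 L = 1.35 g
phenol red: 11.7 mg/L × 0.069 L = 0.81 mg
maltose: 12.9 g/L × 0.069 L = 0.89 g
folic acid: 3.01 mg/L × 0.069 L = 0.21 mg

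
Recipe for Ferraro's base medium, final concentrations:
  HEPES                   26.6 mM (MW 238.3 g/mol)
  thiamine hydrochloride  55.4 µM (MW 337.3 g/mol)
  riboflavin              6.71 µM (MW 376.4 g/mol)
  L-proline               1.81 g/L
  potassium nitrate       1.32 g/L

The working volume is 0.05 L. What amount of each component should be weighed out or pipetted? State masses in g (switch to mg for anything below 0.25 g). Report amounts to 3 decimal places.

HEPES 0.317 g; thiamine hydrochloride 0.934 mg; riboflavin 0.126 mg; L-proline 90.500 mg; potassium nitrate 66.000 mg

Scale factor relative to 1 L: 0.05.
HEPES: 26.6 mmol/L × 238.3 g/mol × 0.05 L ÷ 1000 = 0.317 g
thiamine hydrochloride: 55.4 µmol/L × 337.3 g/mol × 0.05 L ÷ 1000 = 0.934 mg
riboflavin: 6.71 µmol/L × 376.4 g/mol × 0.05 L ÷ 1000 = 0.126 mg
L-proline: 1.81 g/L × 0.05 L = 0.0905 g = 90.500 mg
potassium nitrate: 1.32 g/L × 0.05 L = 0.066 g = 66.000 mg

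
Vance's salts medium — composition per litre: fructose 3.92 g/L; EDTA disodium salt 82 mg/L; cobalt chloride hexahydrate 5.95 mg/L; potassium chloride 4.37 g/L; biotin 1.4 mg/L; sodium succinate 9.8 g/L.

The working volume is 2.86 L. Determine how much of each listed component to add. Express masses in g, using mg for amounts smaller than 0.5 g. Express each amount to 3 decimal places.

fructose 11.211 g; EDTA disodium salt 234.520 mg; cobalt chloride hexahydrate 17.017 mg; potassium chloride 12.498 g; biotin 4.004 mg; sodium succinate 28.028 g

Working volume: 2.86 L.
fructose: 3.92 g/L × 2.86 L = 11.211 g
EDTA disodium salt: 82 mg/L × 2.86 L = 234.520 mg
cobalt chloride hexahydrate: 5.95 mg/L × 2.86 L = 17.017 mg
potassium chloride: 4.37 g/L × 2.86 L = 12.498 g
biotin: 1.4 mg/L × 2.86 L = 4.004 mg
sodium succinate: 9.8 g/L × 2.86 L = 28.028 g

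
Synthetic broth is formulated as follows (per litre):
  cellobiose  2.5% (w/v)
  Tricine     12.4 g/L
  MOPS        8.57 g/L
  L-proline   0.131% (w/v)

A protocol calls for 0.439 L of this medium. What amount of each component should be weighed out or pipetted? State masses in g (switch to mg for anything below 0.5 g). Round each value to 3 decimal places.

cellobiose 10.975 g; Tricine 5.444 g; MOPS 3.762 g; L-proline 0.575 g

Scale factor relative to 1 L: 0.439.
cellobiose: 2.5 g per 100 mL × 439 mL ÷ 100 = 10.975 g
Tricine: 12.4 g/L × 0.439 L = 5.444 g
MOPS: 8.57 g/L × 0.439 L = 3.762 g
L-proline: 0.131 g per 100 mL × 439 mL ÷ 100 = 0.575 g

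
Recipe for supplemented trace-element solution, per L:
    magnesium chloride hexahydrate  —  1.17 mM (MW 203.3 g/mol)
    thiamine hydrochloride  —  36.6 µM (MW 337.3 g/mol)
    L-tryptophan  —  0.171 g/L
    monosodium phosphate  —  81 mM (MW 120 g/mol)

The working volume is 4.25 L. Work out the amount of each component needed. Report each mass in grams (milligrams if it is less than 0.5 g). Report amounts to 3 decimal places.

Scale factor relative to 1 L: 4.25.
magnesium chloride hexahydrate: 1.17 mmol/L × 203.3 g/mol × 4.25 L ÷ 1000 = 1.011 g
thiamine hydrochloride: 36.6 µmol/L × 337.3 g/mol × 4.25 L ÷ 1000 = 52.467 mg
L-tryptophan: 0.171 g/L × 4.25 L = 0.727 g
monosodium phosphate: 81 mmol/L × 120 g/mol × 4.25 L ÷ 1000 = 41.310 g

magnesium chloride hexahydrate 1.011 g; thiamine hydrochloride 52.467 mg; L-tryptophan 0.727 g; monosodium phosphate 41.310 g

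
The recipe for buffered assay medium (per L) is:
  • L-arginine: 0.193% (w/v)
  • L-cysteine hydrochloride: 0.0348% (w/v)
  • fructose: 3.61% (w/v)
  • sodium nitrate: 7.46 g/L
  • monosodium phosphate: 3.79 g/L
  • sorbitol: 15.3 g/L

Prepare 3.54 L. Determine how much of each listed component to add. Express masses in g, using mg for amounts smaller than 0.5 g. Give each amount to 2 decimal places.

L-arginine 6.83 g; L-cysteine hydrochloride 1.23 g; fructose 127.79 g; sodium nitrate 26.41 g; monosodium phosphate 13.42 g; sorbitol 54.16 g

Working volume: 3.54 L.
L-arginine: 0.193% w/v = 1.93 g/L → 1.93 × 3.54 L = 6.83 g
L-cysteine hydrochloride: 0.0348 g per 100 mL × 3540 mL ÷ 100 = 1.23 g
fructose: 3.61% w/v = 36.1 g/L → 36.1 × 3.54 L = 127.79 g
sodium nitrate: 7.46 g/L × 3.54 L = 26.41 g
monosodium phosphate: 3.79 g/L × 3.54 L = 13.42 g
sorbitol: 15.3 g/L × 3.54 L = 54.16 g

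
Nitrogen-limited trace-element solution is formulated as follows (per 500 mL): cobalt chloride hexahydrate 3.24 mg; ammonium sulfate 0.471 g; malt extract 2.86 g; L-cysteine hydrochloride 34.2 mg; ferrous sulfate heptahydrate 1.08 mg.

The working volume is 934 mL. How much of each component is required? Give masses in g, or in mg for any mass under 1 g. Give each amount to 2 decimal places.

cobalt chloride hexahydrate 6.05 mg; ammonium sulfate 879.83 mg; malt extract 5.34 g; L-cysteine hydrochloride 63.89 mg; ferrous sulfate heptahydrate 2.02 mg

Ratio of target to recipe volume: 934 / 500 = 1.868.
cobalt chloride hexahydrate: 3.24 mg × (934 mL / 500 mL) = 6.05 mg
ammonium sulfate: 0.471 g × (934 mL / 500 mL) = 0.879828 g = 879.83 mg
malt extract: 2.86 g × (934 mL / 500 mL) = 5.34 g
L-cysteine hydrochloride: 34.2 mg × (934 mL / 500 mL) = 63.89 mg
ferrous sulfate heptahydrate: 1.08 mg × (934 mL / 500 mL) = 2.02 mg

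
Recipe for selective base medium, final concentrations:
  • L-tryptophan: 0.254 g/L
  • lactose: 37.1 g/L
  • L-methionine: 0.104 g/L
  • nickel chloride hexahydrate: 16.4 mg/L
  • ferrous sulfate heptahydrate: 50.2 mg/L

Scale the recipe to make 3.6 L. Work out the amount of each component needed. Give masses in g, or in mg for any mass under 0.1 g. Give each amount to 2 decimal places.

L-tryptophan 0.91 g; lactose 133.56 g; L-methionine 0.37 g; nickel chloride hexahydrate 59.04 mg; ferrous sulfate heptahydrate 0.18 g

Working volume: 3.6 L.
L-tryptophan: 0.254 g/L × 3.6 L = 0.91 g
lactose: 37.1 g/L × 3.6 L = 133.56 g
L-methionine: 0.104 g/L × 3.6 L = 0.37 g
nickel chloride hexahydrate: 16.4 mg/L × 3.6 L = 59.04 mg
ferrous sulfate heptahydrate: 50.2 mg/L × 3.6 L = 180.72 mg = 0.18 g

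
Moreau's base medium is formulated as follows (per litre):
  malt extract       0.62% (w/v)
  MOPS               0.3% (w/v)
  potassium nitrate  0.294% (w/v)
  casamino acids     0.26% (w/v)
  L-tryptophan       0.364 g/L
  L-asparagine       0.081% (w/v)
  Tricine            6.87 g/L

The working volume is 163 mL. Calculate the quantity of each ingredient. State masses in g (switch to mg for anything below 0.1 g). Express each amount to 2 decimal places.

malt extract 1.01 g; MOPS 0.49 g; potassium nitrate 0.48 g; casamino acids 0.42 g; L-tryptophan 59.33 mg; L-asparagine 0.13 g; Tricine 1.12 g

Target volume = 163 mL = 0.163 L.
malt extract: 0.62 g per 100 mL × 163 mL ÷ 100 = 1.01 g
MOPS: 0.3 g per 100 mL × 163 mL ÷ 100 = 0.49 g
potassium nitrate: 0.294 g per 100 mL × 163 mL ÷ 100 = 0.48 g
casamino acids: 0.26 g per 100 mL × 163 mL ÷ 100 = 0.42 g
L-tryptophan: 0.364 g/L × 0.163 L = 0.059332 g = 59.33 mg
L-asparagine: 0.081% w/v = 0.81 g/L → 0.81 × 0.163 L = 0.13 g
Tricine: 6.87 g/L × 0.163 L = 1.12 g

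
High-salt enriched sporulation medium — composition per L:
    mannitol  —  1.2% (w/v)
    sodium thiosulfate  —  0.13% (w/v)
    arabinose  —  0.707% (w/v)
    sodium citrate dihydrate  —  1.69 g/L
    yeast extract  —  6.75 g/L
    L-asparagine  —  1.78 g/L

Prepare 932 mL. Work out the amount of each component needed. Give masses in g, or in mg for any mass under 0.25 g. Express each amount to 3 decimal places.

Working volume: 932 mL = 0.932 L.
mannitol: 1.2 g per 100 mL × 932 mL ÷ 100 = 11.184 g
sodium thiosulfate: 0.13% w/v = 1.3 g/L → 1.3 × 0.932 L = 1.212 g
arabinose: 0.707 g per 100 mL × 932 mL ÷ 100 = 6.589 g
sodium citrate dihydrate: 1.69 g/L × 0.932 L = 1.575 g
yeast extract: 6.75 g/L × 0.932 L = 6.291 g
L-asparagine: 1.78 g/L × 0.932 L = 1.659 g

mannitol 11.184 g; sodium thiosulfate 1.212 g; arabinose 6.589 g; sodium citrate dihydrate 1.575 g; yeast extract 6.291 g; L-asparagine 1.659 g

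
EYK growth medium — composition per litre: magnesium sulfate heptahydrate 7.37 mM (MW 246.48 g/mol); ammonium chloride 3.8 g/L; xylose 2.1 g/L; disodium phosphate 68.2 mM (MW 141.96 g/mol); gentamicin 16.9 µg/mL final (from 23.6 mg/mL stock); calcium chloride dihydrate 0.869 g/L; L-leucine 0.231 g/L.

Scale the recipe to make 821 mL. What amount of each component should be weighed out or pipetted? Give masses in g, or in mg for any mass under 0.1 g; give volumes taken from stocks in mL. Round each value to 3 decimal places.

Scale factor relative to 1 L: 0.821.
magnesium sulfate heptahydrate: 7.37 mmol/L × 246.48 g/mol × 0.821 L ÷ 1000 = 1.491 g
ammonium chloride: 3.8 g/L × 0.821 L = 3.120 g
xylose: 2.1 g/L × 0.821 L = 1.724 g
disodium phosphate: 68.2 mmol/L × 141.96 g/mol × 0.821 L ÷ 1000 = 7.949 g
gentamicin: C1V1 = C2V2 → 16.9 µg/mL × 821 mL ÷ 23600 µg/mL = 0.588 mL
calcium chloride dihydrate: 0.869 g/L × 0.821 L = 0.713 g
L-leucine: 0.231 g/L × 0.821 L = 0.190 g

magnesium sulfate heptahydrate 1.491 g; ammonium chloride 3.120 g; xylose 1.724 g; disodium phosphate 7.949 g; gentamicin 0.588 mL; calcium chloride dihydrate 0.713 g; L-leucine 0.190 g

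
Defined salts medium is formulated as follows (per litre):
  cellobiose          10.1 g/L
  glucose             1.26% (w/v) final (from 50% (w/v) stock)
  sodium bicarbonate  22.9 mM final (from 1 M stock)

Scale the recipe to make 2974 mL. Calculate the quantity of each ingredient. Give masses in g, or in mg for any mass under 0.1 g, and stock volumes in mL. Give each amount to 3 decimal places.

Target volume = 2974 mL = 2.974 L.
cellobiose: 10.1 g/L × 2.974 L = 30.037 g
glucose: V = C2·V2/C1 = 1.26% ÷ 50% × 2974 mL = 74.945 mL
sodium bicarbonate: V = C2·V2/C1 = 22.9 mM × 2974 mL ÷ 1000 mM = 68.105 mL

cellobiose 30.037 g; glucose 74.945 mL; sodium bicarbonate 68.105 mL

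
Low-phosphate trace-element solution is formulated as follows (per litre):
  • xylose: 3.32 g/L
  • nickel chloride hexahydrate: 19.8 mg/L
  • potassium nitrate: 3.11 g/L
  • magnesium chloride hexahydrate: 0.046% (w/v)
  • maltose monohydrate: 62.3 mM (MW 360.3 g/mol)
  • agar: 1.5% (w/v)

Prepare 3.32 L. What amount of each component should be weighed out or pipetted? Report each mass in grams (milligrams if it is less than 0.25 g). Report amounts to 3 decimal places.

xylose 11.022 g; nickel chloride hexahydrate 65.736 mg; potassium nitrate 10.325 g; magnesium chloride hexahydrate 1.527 g; maltose monohydrate 74.523 g; agar 49.800 g

Scale factor relative to 1 L: 3.32.
xylose: 3.32 g/L × 3.32 L = 11.022 g
nickel chloride hexahydrate: 19.8 mg/L × 3.32 L = 65.736 mg
potassium nitrate: 3.11 g/L × 3.32 L = 10.325 g
magnesium chloride hexahydrate: 0.046% w/v = 0.46 g/L → 0.46 × 3.32 L = 1.527 g
maltose monohydrate: 62.3 mmol/L × 360.3 g/mol × 3.32 L ÷ 1000 = 74.523 g
agar: 1.5% w/v = 15 g/L → 15 × 3.32 L = 49.800 g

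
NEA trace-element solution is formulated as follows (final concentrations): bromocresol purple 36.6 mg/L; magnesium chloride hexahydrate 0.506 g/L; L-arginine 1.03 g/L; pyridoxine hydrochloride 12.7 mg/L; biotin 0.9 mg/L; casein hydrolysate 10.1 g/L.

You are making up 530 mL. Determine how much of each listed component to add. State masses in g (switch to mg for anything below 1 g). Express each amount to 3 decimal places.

bromocresol purple 19.398 mg; magnesium chloride hexahydrate 268.180 mg; L-arginine 545.900 mg; pyridoxine hydrochloride 6.731 mg; biotin 0.477 mg; casein hydrolysate 5.353 g

Target volume = 530 mL = 0.53 L.
bromocresol purple: 36.6 mg/L × 0.53 L = 19.398 mg
magnesium chloride hexahydrate: 0.506 g/L × 0.53 L = 0.26818 g = 268.180 mg
L-arginine: 1.03 g/L × 0.53 L = 0.5459 g = 545.900 mg
pyridoxine hydrochloride: 12.7 mg/L × 0.53 L = 6.731 mg
biotin: 0.9 mg/L × 0.53 L = 0.477 mg
casein hydrolysate: 10.1 g/L × 0.53 L = 5.353 g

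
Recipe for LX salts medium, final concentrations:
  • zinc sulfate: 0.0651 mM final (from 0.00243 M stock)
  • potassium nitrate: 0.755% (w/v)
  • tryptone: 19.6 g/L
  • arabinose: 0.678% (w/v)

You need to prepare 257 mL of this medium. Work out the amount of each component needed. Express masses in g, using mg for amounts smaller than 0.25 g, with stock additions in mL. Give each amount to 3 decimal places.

zinc sulfate 6.885 mL; potassium nitrate 1.940 g; tryptone 5.037 g; arabinose 1.742 g

Working volume: 257 mL = 0.257 L.
zinc sulfate: V = C2·V2/C1 = 0.0651 mM × 257 mL ÷ 2.43 mM = 6.885 mL
potassium nitrate: 0.755 g per 100 mL × 257 mL ÷ 100 = 1.940 g
tryptone: 19.6 g/L × 0.257 L = 5.037 g
arabinose: 0.678 g per 100 mL × 257 mL ÷ 100 = 1.742 g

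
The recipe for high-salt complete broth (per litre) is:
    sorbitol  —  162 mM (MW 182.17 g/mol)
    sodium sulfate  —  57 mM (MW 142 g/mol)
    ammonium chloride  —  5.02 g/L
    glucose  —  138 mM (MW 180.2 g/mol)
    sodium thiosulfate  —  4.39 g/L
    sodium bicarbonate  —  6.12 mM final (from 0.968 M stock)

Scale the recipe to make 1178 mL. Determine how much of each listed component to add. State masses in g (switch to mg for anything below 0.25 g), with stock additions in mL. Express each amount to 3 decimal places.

sorbitol 34.765 g; sodium sulfate 9.535 g; ammonium chloride 5.914 g; glucose 29.294 g; sodium thiosulfate 5.171 g; sodium bicarbonate 7.448 mL

Working volume: 1178 mL = 1.178 L.
sorbitol: 162 mmol/L × 182.17 g/mol × 1.178 L ÷ 1000 = 34.765 g
sodium sulfate: 57 mmol/L × 142 g/mol × 1.178 L ÷ 1000 = 9.535 g
ammonium chloride: 5.02 g/L × 1.178 L = 5.914 g
glucose: 138 mmol/L × 180.2 g/mol × 1.178 L ÷ 1000 = 29.294 g
sodium thiosulfate: 4.39 g/L × 1.178 L = 5.171 g
sodium bicarbonate: V = C2·V2/C1 = 6.12 mM × 1178 mL ÷ 968 mM = 7.448 mL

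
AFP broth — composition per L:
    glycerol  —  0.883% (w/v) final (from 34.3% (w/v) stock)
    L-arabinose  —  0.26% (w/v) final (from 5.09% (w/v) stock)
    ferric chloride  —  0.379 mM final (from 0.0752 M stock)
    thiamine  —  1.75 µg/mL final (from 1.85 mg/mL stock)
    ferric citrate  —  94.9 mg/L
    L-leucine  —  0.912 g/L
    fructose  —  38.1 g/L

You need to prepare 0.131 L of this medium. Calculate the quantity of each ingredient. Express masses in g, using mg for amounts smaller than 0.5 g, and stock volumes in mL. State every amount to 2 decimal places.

glycerol 3.37 mL; L-arabinose 6.69 mL; ferric chloride 0.66 mL; thiamine 0.12 mL; ferric citrate 12.43 mg; L-leucine 119.47 mg; fructose 4.99 g

Working volume: 0.131 L.
glycerol: V = C2·V2/C1 = 0.883% ÷ 34.3% × 131 mL = 3.37 mL
L-arabinose: dilute stock: 0.26% ÷ 5.09% × 131 mL = 6.69 mL
ferric chloride: dilute stock: 0.379 mM × 131 mL ÷ 75.2 mM = 0.66 mL
thiamine: dilute stock: 1.75 µg/mL × 131 mL ÷ 1850 µg/mL = 0.12 mL
ferric citrate: 94.9 mg/L × 0.131 L = 12.43 mg
L-leucine: 0.912 g/L × 0.131 L = 0.119472 g = 119.47 mg
fructose: 38.1 g/L × 0.131 L = 4.99 g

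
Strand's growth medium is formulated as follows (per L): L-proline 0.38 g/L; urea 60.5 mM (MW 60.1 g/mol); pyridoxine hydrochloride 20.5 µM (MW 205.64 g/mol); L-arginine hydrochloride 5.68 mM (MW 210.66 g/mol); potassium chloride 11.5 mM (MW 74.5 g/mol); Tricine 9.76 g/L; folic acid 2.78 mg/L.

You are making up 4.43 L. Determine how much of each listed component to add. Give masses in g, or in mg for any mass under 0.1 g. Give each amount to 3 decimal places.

Working volume: 4.43 L.
L-proline: 0.38 g/L × 4.43 L = 1.683 g
urea: 60.5 mmol/L × 60.1 g/mol × 4.43 L ÷ 1000 = 16.108 g
pyridoxine hydrochloride: 20.5 µmol/L × 205.64 g/mol × 4.43 L ÷ 1000 = 18.675 mg
L-arginine hydrochloride: 5.68 mmol/L × 210.66 g/mol × 4.43 L ÷ 1000 = 5.301 g
potassium chloride: 11.5 mmol/L × 74.5 g/mol × 4.43 L ÷ 1000 = 3.795 g
Tricine: 9.76 g/L × 4.43 L = 43.237 g
folic acid: 2.78 mg/L × 4.43 L = 12.315 mg

L-proline 1.683 g; urea 16.108 g; pyridoxine hydrochloride 18.675 mg; L-arginine hydrochloride 5.301 g; potassium chloride 3.795 g; Tricine 43.237 g; folic acid 12.315 mg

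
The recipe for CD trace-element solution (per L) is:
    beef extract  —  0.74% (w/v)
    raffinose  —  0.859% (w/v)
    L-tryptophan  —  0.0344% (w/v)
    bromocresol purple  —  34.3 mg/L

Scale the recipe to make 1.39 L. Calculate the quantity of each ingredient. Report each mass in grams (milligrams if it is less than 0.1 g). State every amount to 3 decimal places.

Working volume: 1.39 L.
beef extract: 0.74 g per 100 mL × 1390 mL ÷ 100 = 10.286 g
raffinose: 0.859% w/v = 8.59 g/L → 8.59 × 1.39 L = 11.940 g
L-tryptophan: 0.0344% w/v = 0.344 g/L → 0.344 × 1.39 L = 0.478 g
bromocresol purple: 34.3 mg/L × 1.39 L = 47.677 mg

beef extract 10.286 g; raffinose 11.940 g; L-tryptophan 0.478 g; bromocresol purple 47.677 mg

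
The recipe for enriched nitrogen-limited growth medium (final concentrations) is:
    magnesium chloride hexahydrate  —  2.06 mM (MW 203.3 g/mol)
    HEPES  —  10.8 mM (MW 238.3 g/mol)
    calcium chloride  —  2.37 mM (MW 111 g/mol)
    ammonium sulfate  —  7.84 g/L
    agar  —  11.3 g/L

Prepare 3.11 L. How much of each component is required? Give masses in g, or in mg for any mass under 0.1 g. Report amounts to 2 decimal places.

magnesium chloride hexahydrate 1.30 g; HEPES 8.00 g; calcium chloride 0.82 g; ammonium sulfate 24.38 g; agar 35.14 g

Scale factor relative to 1 L: 3.11.
magnesium chloride hexahydrate: 2.06 mmol/L × 203.3 g/mol × 3.11 L ÷ 1000 = 1.30 g
HEPES: 10.8 mmol/L × 238.3 g/mol × 3.11 L ÷ 1000 = 8.00 g
calcium chloride: 2.37 mmol/L × 111 g/mol × 3.11 L ÷ 1000 = 0.82 g
ammonium sulfate: 7.84 g/L × 3.11 L = 24.38 g
agar: 11.3 g/L × 3.11 L = 35.14 g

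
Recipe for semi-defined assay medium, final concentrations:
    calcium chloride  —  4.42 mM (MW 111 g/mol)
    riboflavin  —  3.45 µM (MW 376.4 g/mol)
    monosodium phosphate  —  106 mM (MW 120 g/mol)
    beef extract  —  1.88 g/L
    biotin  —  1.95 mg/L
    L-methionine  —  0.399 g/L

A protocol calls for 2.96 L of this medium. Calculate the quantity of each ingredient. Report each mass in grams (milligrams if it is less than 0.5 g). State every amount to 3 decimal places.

calcium chloride 1.452 g; riboflavin 3.844 mg; monosodium phosphate 37.651 g; beef extract 5.565 g; biotin 5.772 mg; L-methionine 1.181 g

Scale factor relative to 1 L: 2.96.
calcium chloride: 4.42 mmol/L × 111 g/mol × 2.96 L ÷ 1000 = 1.452 g
riboflavin: 3.45 µmol/L × 376.4 g/mol × 2.96 L ÷ 1000 = 3.844 mg
monosodium phosphate: 106 mmol/L × 120 g/mol × 2.96 L ÷ 1000 = 37.651 g
beef extract: 1.88 g/L × 2.96 L = 5.565 g
biotin: 1.95 mg/L × 2.96 L = 5.772 mg
L-methionine: 0.399 g/L × 2.96 L = 1.181 g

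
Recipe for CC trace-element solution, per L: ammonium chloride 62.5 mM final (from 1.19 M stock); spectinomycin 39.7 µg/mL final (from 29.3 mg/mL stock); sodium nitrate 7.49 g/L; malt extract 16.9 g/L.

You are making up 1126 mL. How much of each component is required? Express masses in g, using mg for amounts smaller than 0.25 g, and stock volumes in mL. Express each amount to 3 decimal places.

ammonium chloride 59.139 mL; spectinomycin 1.526 mL; sodium nitrate 8.434 g; malt extract 19.029 g

Target volume = 1126 mL = 1.126 L.
ammonium chloride: dilute stock: 62.5 mM × 1126 mL ÷ 1190 mM = 59.139 mL
spectinomycin: V = C2·V2/C1 = 39.7 µg/mL × 1126 mL ÷ 29300 µg/mL = 1.526 mL
sodium nitrate: 7.49 g/L × 1.126 L = 8.434 g
malt extract: 16.9 g/L × 1.126 L = 19.029 g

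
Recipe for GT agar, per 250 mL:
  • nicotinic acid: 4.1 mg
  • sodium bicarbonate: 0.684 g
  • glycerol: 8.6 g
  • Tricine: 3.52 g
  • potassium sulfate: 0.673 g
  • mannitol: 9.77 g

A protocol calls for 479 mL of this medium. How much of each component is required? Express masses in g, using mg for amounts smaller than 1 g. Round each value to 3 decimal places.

Ratio of target to recipe volume: 479 / 250 = 1.916.
nicotinic acid: 4.1 mg × (479 mL / 250 mL) = 7.856 mg
sodium bicarbonate: 0.684 g × (479 mL / 250 mL) = 1.311 g
glycerol: 8.6 g × (479 mL / 250 mL) = 16.478 g
Tricine: 3.52 g × (479 mL / 250 mL) = 6.744 g
potassium sulfate: 0.673 g × (479 mL / 250 mL) = 1.289 g
mannitol: 9.77 g × (479 mL / 250 mL) = 18.719 g

nicotinic acid 7.856 mg; sodium bicarbonate 1.311 g; glycerol 16.478 g; Tricine 6.744 g; potassium sulfate 1.289 g; mannitol 18.719 g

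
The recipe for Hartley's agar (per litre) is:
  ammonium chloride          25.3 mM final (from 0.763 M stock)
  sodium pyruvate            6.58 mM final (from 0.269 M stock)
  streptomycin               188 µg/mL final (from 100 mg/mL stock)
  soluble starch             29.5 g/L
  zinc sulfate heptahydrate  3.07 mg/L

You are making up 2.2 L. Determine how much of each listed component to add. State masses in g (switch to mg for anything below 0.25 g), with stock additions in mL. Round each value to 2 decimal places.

ammonium chloride 72.95 mL; sodium pyruvate 53.81 mL; streptomycin 4.14 mL; soluble starch 64.90 g; zinc sulfate heptahydrate 6.75 mg

Scale factor relative to 1 L: 2.2.
ammonium chloride: V = C2·V2/C1 = 25.3 mM × 2200 mL ÷ 763 mM = 72.95 mL
sodium pyruvate: dilute stock: 6.58 mM × 2200 mL ÷ 269 mM = 53.81 mL
streptomycin: C1V1 = C2V2 → 188 µg/mL × 2200 mL ÷ 100000 µg/mL = 4.14 mL
soluble starch: 29.5 g/L × 2.2 L = 64.90 g
zinc sulfate heptahydrate: 3.07 mg/L × 2.2 L = 6.75 mg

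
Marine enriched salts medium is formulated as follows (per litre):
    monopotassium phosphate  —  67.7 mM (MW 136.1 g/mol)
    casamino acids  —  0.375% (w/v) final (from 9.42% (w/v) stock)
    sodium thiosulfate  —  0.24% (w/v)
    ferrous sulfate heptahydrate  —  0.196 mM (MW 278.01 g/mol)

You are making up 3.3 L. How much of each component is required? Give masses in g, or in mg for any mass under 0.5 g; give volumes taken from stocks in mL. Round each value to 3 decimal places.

monopotassium phosphate 30.406 g; casamino acids 131.369 mL; sodium thiosulfate 7.920 g; ferrous sulfate heptahydrate 179.817 mg

Scale factor relative to 1 L: 3.3.
monopotassium phosphate: 67.7 mmol/L × 136.1 g/mol × 3.3 L ÷ 1000 = 30.406 g
casamino acids: dilute stock: 0.375% ÷ 9.42% × 3300 mL = 131.369 mL
sodium thiosulfate: 0.24 g per 100 mL × 3300 mL ÷ 100 = 7.920 g
ferrous sulfate heptahydrate: 0.196 mmol/L × 278.01 mg/mmol × 3.3 L = 179.817 mg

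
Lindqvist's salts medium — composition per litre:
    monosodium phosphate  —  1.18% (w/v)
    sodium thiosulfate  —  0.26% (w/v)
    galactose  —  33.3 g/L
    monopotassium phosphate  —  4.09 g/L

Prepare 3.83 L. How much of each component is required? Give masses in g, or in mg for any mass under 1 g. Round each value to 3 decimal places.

monosodium phosphate 45.194 g; sodium thiosulfate 9.958 g; galactose 127.539 g; monopotassium phosphate 15.665 g

Working volume: 3.83 L.
monosodium phosphate: 1.18 g per 100 mL × 3830 mL ÷ 100 = 45.194 g
sodium thiosulfate: 0.26 g per 100 mL × 3830 mL ÷ 100 = 9.958 g
galactose: 33.3 g/L × 3.83 L = 127.539 g
monopotassium phosphate: 4.09 g/L × 3.83 L = 15.665 g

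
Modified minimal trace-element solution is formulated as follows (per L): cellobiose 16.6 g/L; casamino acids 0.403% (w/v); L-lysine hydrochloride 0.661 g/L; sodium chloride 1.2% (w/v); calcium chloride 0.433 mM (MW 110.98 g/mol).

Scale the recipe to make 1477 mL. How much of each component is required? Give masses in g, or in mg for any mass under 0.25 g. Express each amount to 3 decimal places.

cellobiose 24.518 g; casamino acids 5.952 g; L-lysine hydrochloride 0.976 g; sodium chloride 17.724 g; calcium chloride 70.976 mg

Scale factor relative to 1 L: 1.477.
cellobiose: 16.6 g/L × 1.477 L = 24.518 g
casamino acids: 0.403 g per 100 mL × 1477 mL ÷ 100 = 5.952 g
L-lysine hydrochloride: 0.661 g/L × 1.477 L = 0.976 g
sodium chloride: 1.2% w/v = 12 g/L → 12 × 1.477 L = 17.724 g
calcium chloride: 0.433 mmol/L × 110.98 mg/mmol × 1.477 L = 70.976 mg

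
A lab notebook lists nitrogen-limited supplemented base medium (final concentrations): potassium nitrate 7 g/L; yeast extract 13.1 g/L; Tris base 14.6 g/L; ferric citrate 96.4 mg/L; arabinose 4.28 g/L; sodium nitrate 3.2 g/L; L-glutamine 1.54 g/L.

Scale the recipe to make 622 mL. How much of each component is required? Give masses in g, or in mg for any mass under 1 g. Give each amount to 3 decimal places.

Working volume: 622 mL = 0.622 L.
potassium nitrate: 7 g/L × 0.622 L = 4.354 g
yeast extract: 13.1 g/L × 0.622 L = 8.148 g
Tris base: 14.6 g/L × 0.622 L = 9.081 g
ferric citrate: 96.4 mg/L × 0.622 L = 59.961 mg
arabinose: 4.28 g/L × 0.622 L = 2.662 g
sodium nitrate: 3.2 g/L × 0.622 L = 1.990 g
L-glutamine: 1.54 g/L × 0.622 L = 0.95788 g = 957.880 mg

potassium nitrate 4.354 g; yeast extract 8.148 g; Tris base 9.081 g; ferric citrate 59.961 mg; arabinose 2.662 g; sodium nitrate 1.990 g; L-glutamine 957.880 mg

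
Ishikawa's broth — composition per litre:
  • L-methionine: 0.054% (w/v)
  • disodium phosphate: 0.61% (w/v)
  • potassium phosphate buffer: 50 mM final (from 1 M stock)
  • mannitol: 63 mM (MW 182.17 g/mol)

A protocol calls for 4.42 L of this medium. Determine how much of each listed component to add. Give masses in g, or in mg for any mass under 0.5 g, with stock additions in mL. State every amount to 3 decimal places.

Working volume: 4.42 L.
L-methionine: 0.054% w/v = 0.54 g/L → 0.54 × 4.42 L = 2.387 g
disodium phosphate: 0.61% w/v = 6.1 g/L → 6.1 × 4.42 L = 26.962 g
potassium phosphate buffer: C1V1 = C2V2 → 50 mM × 4420 mL ÷ 1000 mM = 221.000 mL
mannitol: 63 mmol/L × 182.17 g/mol × 4.42 L ÷ 1000 = 50.727 g

L-methionine 2.387 g; disodium phosphate 26.962 g; potassium phosphate buffer 221.000 mL; mannitol 50.727 g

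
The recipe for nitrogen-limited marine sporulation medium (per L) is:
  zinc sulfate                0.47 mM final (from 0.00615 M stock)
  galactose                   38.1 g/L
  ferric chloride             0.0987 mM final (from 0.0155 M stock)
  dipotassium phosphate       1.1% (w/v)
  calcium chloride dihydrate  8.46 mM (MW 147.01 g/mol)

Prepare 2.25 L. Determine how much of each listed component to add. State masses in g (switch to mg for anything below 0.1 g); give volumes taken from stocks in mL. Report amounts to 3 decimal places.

Scale factor relative to 1 L: 2.25.
zinc sulfate: C1V1 = C2V2 → 0.47 mM × 2250 mL ÷ 6.15 mM = 171.951 mL
galactose: 38.1 g/L × 2.25 L = 85.725 g
ferric chloride: V = C2·V2/C1 = 0.0987 mM × 2250 mL ÷ 15.5 mM = 14.327 mL
dipotassium phosphate: 1.1% w/v = 11 g/L → 11 × 2.25 L = 24.750 g
calcium chloride dihydrate: 8.46 mmol/L × 147.01 g/mol × 2.25 L ÷ 1000 = 2.798 g

zinc sulfate 171.951 mL; galactose 85.725 g; ferric chloride 14.327 mL; dipotassium phosphate 24.750 g; calcium chloride dihydrate 2.798 g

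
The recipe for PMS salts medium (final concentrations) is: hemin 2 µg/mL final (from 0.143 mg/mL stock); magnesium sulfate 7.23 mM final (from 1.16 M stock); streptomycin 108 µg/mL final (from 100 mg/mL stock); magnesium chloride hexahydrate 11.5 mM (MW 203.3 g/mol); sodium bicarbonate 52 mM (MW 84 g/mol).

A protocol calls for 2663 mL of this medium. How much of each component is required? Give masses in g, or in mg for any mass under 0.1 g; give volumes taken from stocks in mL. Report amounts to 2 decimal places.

hemin 37.24 mL; magnesium sulfate 16.60 mL; streptomycin 2.88 mL; magnesium chloride hexahydrate 6.23 g; sodium bicarbonate 11.63 g

Scale factor relative to 1 L: 2.663.
hemin: dilute stock: 2 µg/mL × 2663 mL ÷ 143 µg/mL = 37.24 mL
magnesium sulfate: dilute stock: 7.23 mM × 2663 mL ÷ 1160 mM = 16.60 mL
streptomycin: dilute stock: 108 µg/mL × 2663 mL ÷ 100000 µg/mL = 2.88 mL
magnesium chloride hexahydrate: 11.5 mmol/L × 203.3 g/mol × 2.663 L ÷ 1000 = 6.23 g
sodium bicarbonate: 52 mmol/L × 84 g/mol × 2.663 L ÷ 1000 = 11.63 g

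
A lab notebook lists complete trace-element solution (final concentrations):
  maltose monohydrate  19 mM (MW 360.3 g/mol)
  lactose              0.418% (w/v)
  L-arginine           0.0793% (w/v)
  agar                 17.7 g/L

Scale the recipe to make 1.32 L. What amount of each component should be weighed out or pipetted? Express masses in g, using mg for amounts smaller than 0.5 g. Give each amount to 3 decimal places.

Scale factor relative to 1 L: 1.32.
maltose monohydrate: 19 mmol/L × 360.3 g/mol × 1.32 L ÷ 1000 = 9.036 g
lactose: 0.418 g per 100 mL × 1320 mL ÷ 100 = 5.518 g
L-arginine: 0.0793 g per 100 mL × 1320 mL ÷ 100 = 1.047 g
agar: 17.7 g/L × 1.32 L = 23.364 g

maltose monohydrate 9.036 g; lactose 5.518 g; L-arginine 1.047 g; agar 23.364 g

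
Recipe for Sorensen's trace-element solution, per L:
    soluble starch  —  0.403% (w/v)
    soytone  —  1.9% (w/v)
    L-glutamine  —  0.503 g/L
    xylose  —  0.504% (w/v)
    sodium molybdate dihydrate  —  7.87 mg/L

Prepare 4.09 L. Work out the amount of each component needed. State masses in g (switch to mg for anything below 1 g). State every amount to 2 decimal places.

Scale factor relative to 1 L: 4.09.
soluble starch: 0.403% w/v = 4.03 g/L → 4.03 × 4.09 L = 16.48 g
soytone: 1.9 g per 100 mL × 4090 mL ÷ 100 = 77.71 g
L-glutamine: 0.503 g/L × 4.09 L = 2.06 g
xylose: 0.504 g per 100 mL × 4090 mL ÷ 100 = 20.61 g
sodium molybdate dihydrate: 7.87 mg/L × 4.09 L = 32.19 mg

soluble starch 16.48 g; soytone 77.71 g; L-glutamine 2.06 g; xylose 20.61 g; sodium molybdate dihydrate 32.19 mg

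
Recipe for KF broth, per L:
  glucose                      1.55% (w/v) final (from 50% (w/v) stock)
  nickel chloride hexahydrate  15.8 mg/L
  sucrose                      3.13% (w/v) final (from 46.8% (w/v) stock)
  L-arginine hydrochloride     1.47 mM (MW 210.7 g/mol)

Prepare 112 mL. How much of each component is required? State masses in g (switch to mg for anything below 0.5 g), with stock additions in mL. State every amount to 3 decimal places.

glucose 3.472 mL; nickel chloride hexahydrate 1.770 mg; sucrose 7.491 mL; L-arginine hydrochloride 34.690 mg

Scale factor relative to 1 L: 0.112.
glucose: C1V1 = C2V2 → 1.55% ÷ 50% × 112 mL = 3.472 mL
nickel chloride hexahydrate: 15.8 mg/L × 0.112 L = 1.770 mg
sucrose: dilute stock: 3.13% ÷ 46.8% × 112 mL = 7.491 mL
L-arginine hydrochloride: 1.47 mmol/L × 210.7 mg/mmol × 0.112 L = 34.690 mg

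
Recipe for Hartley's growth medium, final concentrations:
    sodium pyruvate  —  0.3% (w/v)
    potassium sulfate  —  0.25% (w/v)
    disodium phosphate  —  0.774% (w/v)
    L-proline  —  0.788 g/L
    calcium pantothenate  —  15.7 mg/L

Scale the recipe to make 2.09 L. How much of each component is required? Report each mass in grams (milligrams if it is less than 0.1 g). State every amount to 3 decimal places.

Working volume: 2.09 L.
sodium pyruvate: 0.3 g per 100 mL × 2090 mL ÷ 100 = 6.270 g
potassium sulfate: 0.25% w/v = 2.5 g/L → 2.5 × 2.09 L = 5.225 g
disodium phosphate: 0.774% w/v = 7.74 g/L → 7.74 × 2.09 L = 16.177 g
L-proline: 0.788 g/L × 2.09 L = 1.647 g
calcium pantothenate: 15.7 mg/L × 2.09 L = 32.813 mg

sodium pyruvate 6.270 g; potassium sulfate 5.225 g; disodium phosphate 16.177 g; L-proline 1.647 g; calcium pantothenate 32.813 mg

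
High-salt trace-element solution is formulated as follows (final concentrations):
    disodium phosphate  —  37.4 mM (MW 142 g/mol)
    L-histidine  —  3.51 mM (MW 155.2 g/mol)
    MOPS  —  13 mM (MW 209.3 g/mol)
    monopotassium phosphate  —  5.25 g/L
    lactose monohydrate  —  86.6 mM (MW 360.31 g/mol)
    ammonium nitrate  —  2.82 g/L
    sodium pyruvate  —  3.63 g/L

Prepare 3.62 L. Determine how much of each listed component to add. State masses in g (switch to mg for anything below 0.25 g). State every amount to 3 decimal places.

disodium phosphate 19.225 g; L-histidine 1.972 g; MOPS 9.850 g; monopotassium phosphate 19.005 g; lactose monohydrate 112.954 g; ammonium nitrate 10.208 g; sodium pyruvate 13.141 g

Scale factor relative to 1 L: 3.62.
disodium phosphate: 37.4 mmol/L × 142 g/mol × 3.62 L ÷ 1000 = 19.225 g
L-histidine: 3.51 mmol/L × 155.2 g/mol × 3.62 L ÷ 1000 = 1.972 g
MOPS: 13 mmol/L × 209.3 g/mol × 3.62 L ÷ 1000 = 9.850 g
monopotassium phosphate: 5.25 g/L × 3.62 L = 19.005 g
lactose monohydrate: 86.6 mmol/L × 360.31 g/mol × 3.62 L ÷ 1000 = 112.954 g
ammonium nitrate: 2.82 g/L × 3.62 L = 10.208 g
sodium pyruvate: 3.63 g/L × 3.62 L = 13.141 g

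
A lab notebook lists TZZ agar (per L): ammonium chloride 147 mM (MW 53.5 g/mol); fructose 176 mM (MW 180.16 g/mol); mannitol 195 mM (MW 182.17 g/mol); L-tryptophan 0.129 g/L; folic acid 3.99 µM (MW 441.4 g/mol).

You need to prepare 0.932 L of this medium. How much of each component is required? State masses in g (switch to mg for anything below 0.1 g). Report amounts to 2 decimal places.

Working volume: 0.932 L.
ammonium chloride: 147 mmol/L × 53.5 g/mol × 0.932 L ÷ 1000 = 7.33 g
fructose: 176 mmol/L × 180.16 g/mol × 0.932 L ÷ 1000 = 29.55 g
mannitol: 195 mmol/L × 182.17 g/mol × 0.932 L ÷ 1000 = 33.11 g
L-tryptophan: 0.129 g/L × 0.932 L = 0.12 g
folic acid: 3.99 µmol/L × 441.4 g/mol × 0.932 L ÷ 1000 = 1.64 mg

ammonium chloride 7.33 g; fructose 29.55 g; mannitol 33.11 g; L-tryptophan 0.12 g; folic acid 1.64 mg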